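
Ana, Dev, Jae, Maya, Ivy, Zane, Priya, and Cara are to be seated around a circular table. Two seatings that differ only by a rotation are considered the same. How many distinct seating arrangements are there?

5040

Seat Ana anywhere (absorbing the rotational symmetry), then permute the other 7: (7)! = 5040.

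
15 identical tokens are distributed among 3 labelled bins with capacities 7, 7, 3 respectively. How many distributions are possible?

6

Ignoring the caps, the number of non-negative solutions to x_1+…+x_3 = 15 is C(17,2) = 136.
Subtract solutions that violate a single cap (substitute x_i' = x_i − (cap_i+1)): x_1 ≥ 8 gives C(9,2) = 36; x_2 ≥ 8 gives C(9,2) = 36; x_3 ≥ 4 gives C(13,2) = 78. Together 150.
Add back pairs where two caps are both exceeded: 0 + 10 + 10 = 20.
By inclusion–exclusion the count is 136 − 150 + 20 = 6.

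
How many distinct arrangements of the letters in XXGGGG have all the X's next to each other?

Treat the 2 copies of X as a single block. The multiset to arrange is then {XX, G, G, G, G}, 5 items in all.
That gives (5)!/(4!) = 5 arrangements.

5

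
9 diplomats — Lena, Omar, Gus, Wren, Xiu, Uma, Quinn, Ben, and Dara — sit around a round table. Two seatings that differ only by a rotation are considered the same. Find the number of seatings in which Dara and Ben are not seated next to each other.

All circular seatings of 9 people number (8)! = 40320.
Seatings with Dara beside Ben: treat them as a block with 2 internal orders, giving 2 × (7)! = 10080.
Subtracting, 40320 − 10080 = 30240.

30240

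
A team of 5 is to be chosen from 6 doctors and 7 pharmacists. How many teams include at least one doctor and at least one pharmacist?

Unrestricted: C(13,5) = 1287 ways to pick any 5 of the 13.
Selections missing a whole group: no doctors → C(7,5) = 21; no pharmacists → C(6,5) = 6.
Both groups omitted at once is impossible, so 1287 − 27 = 1260.

1260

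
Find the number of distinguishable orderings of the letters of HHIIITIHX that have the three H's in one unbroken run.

210

Treat the 3 copies of H as a single block. The multiset to arrange is then {HHH, I, I, I, I, T, X}, 7 items in all.
That gives (7)!/(4!) = 210 arrangements.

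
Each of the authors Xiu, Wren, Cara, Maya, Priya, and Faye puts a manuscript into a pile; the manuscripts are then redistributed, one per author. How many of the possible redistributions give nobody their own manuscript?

265

This is the derangement count D_6: permutations of 6 items with no fixed point.
By inclusion–exclusion this is Σ_{j=0}^{6} (−1)^j C(6,j)·(6−j)!.
Computing: 720 − 720 + 360 − 120 + 30 − 6 + 1 = 265.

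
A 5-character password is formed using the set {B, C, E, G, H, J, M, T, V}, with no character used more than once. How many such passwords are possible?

15120

This is a permutation of 5 out of 9: P(9,5) = 9!/4!.
That product is 9 × 8 × 7 × 6 × 5 = 15120.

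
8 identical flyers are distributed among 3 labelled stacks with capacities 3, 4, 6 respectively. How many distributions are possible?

Without the upper bounds there are C(10,2) = 45 ways to split 8 among 3 stacks.
Subtract solutions that violate a single cap (substitute x_i' = x_i − (cap_i+1)): x_1 ≥ 4 gives C(6,2) = 15; x_2 ≥ 5 gives C(5,2) = 10; x_3 ≥ 7 gives C(3,2) = 3. Together 28.
No two caps can be exceeded simultaneously, so the pair terms are all 0.
By inclusion–exclusion the count is 45 − 28 + 0 = 17.

17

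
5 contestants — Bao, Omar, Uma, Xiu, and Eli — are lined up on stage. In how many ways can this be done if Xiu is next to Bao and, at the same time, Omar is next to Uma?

Treat {Xiu,Bao} as one block (2 orders) and {Omar,Uma} as another (2 orders).
That leaves 3 units to arrange: 2 × 2 × 3! = 4 × 6 = 24.

24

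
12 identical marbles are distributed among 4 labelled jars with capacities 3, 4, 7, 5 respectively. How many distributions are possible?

Ignoring the caps, the number of non-negative solutions to x_1+…+x_4 = 12 is C(15,3) = 455.
Subtract solutions that violate a single cap (substitute x_i' = x_i − (cap_i+1)): x_1 ≥ 4 gives C(11,3) = 165; x_2 ≥ 5 gives C(10,3) = 120; x_3 ≥ 8 gives C(7,3) = 35; x_4 ≥ 6 gives C(9,3) = 84. Together 404.
Add back pairs where two caps are both exceeded: 20 + 1 + 10 + 0 + 4 + 0 = 35.
By inclusion–exclusion the count is 455 − 404 + 35 = 86.

86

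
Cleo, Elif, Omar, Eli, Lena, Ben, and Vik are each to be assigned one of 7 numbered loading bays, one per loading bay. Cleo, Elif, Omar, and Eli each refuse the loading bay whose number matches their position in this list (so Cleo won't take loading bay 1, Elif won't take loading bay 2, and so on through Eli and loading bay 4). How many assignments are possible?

Let Aᵢ (for 1 ≤ i ≤ 4) be the placements that put person i in their forbidden loading bay. Any j of these fix j positions, leaving (7−j)! ways to fill the rest, and there are C(4,j) ways to pick which j.
By inclusion–exclusion, the number of valid placements is Σ_{j=0}^{4} (−1)^j C(4,j)·(7−j)!.
Computing: 5040 − 2880 + 720 − 96 + 6 = 2790.

2790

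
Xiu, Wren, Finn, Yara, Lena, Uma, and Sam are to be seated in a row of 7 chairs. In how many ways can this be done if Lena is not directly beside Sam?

There are 7! = 5040 arrangements in all. If Lena and Sam are adjacent, merging them into one block gives 2·(6)! = 1440 arrangements.
Complementary counting: 5040 − 1440 = 3600.

3600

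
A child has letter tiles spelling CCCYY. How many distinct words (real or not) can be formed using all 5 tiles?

The 5 letters of CCCYY have repeats: C appearing 3 times and Y appearing twice.
The number of distinct arrangements is 5!/(3!·2!) = 120/12 = 10.

10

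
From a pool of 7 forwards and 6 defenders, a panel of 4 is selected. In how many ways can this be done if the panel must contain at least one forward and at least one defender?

Unrestricted: C(13,4) = 715 ways to pick any 4 of the 13.
Selections missing a whole group: no forwards → C(6,4) = 15; no defenders → C(7,4) = 35.
Both groups omitted at once is impossible, so 715 − 50 = 665.

665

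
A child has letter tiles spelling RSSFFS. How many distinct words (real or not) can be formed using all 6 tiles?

60

Letter multiplicities in RSSFFS: F×2, R×1, S×3.
Dividing 6! = 720 by 3!·2! = 12 for the repeated letters gives 60.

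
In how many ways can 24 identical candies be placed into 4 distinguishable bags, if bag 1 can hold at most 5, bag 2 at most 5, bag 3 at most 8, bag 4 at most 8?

Without the upper bounds there are C(27,3) = 2925 ways to split 24 among 4 bags.
Subtract solutions that violate a single cap (substitute x_i' = x_i − (cap_i+1)): x_1 ≥ 6 gives C(21,3) = 1330; x_2 ≥ 6 gives C(21,3) = 1330; x_3 ≥ 9 gives C(18,3) = 816; x_4 ≥ 9 gives C(18,3) = 816. Together 4292.
Add back pairs where two caps are both exceeded: 455 + 220 + 220 + 220 + 220 + 84 = 1419.
Subtract triples: 20 + 20 + 1 + 1 = 42.
By inclusion–exclusion the count is 2925 − 4292 + 1419 − 42 = 10.

10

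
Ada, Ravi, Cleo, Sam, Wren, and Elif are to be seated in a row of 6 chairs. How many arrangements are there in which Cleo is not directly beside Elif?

There are 6! = 720 arrangements in all. If Cleo and Elif are adjacent, merging them into one block gives 2·(5)! = 240 arrangements.
Complementary counting: 720 − 240 = 480.

480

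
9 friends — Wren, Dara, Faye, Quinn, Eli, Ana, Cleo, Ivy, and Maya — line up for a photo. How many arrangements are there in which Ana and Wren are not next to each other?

282240

Of the 9! = 362880 arrangements, those with Ana and Wren adjacent number 2 × 8! = 80640 (treat the pair as a block with 2 internal orders).
Complementary counting: 362880 − 80640 = 282240.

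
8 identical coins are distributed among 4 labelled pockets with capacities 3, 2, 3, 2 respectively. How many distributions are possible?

10

Ignoring the caps, the number of non-negative solutions to x_1+…+x_4 = 8 is C(11,3) = 165.
Subtract solutions that violate a single cap (substitute x_i' = x_i − (cap_i+1)): x_1 ≥ 4 gives C(7,3) = 35; x_2 ≥ 3 gives C(8,3) = 56; x_3 ≥ 4 gives C(7,3) = 35; x_4 ≥ 3 gives C(8,3) = 56. Together 182.
Add back pairs where two caps are both exceeded: 4 + 1 + 4 + 4 + 10 + 4 = 27.
By inclusion–exclusion the count is 165 − 182 + 27 = 10.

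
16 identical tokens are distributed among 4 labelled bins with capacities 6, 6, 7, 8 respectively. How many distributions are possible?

264

Without the upper bounds there are C(19,3) = 969 ways to split 16 among 4 bins.
Subtract solutions that violate a single cap (substitute x_i' = x_i − (cap_i+1)): x_1 ≥ 7 gives C(12,3) = 220; x_2 ≥ 7 gives C(12,3) = 220; x_3 ≥ 8 gives C(11,3) = 165; x_4 ≥ 9 gives C(10,3) = 120. Together 725.
Add back pairs where two caps are both exceeded: 10 + 4 + 1 + 4 + 1 + 0 = 20.
By inclusion–exclusion the count is 969 − 725 + 20 = 264.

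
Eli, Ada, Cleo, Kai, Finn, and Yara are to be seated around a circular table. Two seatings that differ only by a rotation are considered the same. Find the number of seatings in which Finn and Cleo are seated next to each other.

48

Treat {Finn, Cleo} as one unit (2 internal orders) and seat the resulting 5 units around the table: (4)! circular arrangements.
So 2 × (4)! = 2 × 24 = 48.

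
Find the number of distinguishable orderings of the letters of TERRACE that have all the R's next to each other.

360

Treat the 2 copies of R as a single block. The multiset to arrange is then {RR, A, C, E, E, T}, 6 items in all.
That gives (6)!/(2!) = 360 arrangements.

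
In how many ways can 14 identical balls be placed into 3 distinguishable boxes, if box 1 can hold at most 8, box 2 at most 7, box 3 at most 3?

14

Without the upper bounds there are C(16,2) = 120 ways to split 14 among 3 boxes.
Subtract solutions that violate a single cap (substitute x_i' = x_i − (cap_i+1)): x_1 ≥ 9 gives C(7,2) = 21; x_2 ≥ 8 gives C(8,2) = 28; x_3 ≥ 4 gives C(12,2) = 66. Together 115.
Add back pairs where two caps are both exceeded: 0 + 3 + 6 = 9.
By inclusion–exclusion the count is 120 − 115 + 9 = 14.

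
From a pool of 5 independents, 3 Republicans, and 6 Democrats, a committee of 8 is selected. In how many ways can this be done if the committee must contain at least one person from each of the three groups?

2828

With no constraint there are C(14,8) = 3003 possible selections.
Subtract selections that omit an entire group: no independents → C(9,8) = 9; no Republicans → C(11,8) = 165; no Democrats → C(8,8) = 1.
Add back selections omitting two groups (i.e. drawn from a single group): C(5,8) + C(3,8) + C(6,8) = 0.
By inclusion–exclusion: 3003 − 175 + 0 = 2828.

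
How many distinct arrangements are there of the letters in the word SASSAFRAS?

2520

The 9 letters of SASSAFRAS have repeats: A appearing 3 times and S appearing 4 times.
Dividing 9! = 362880 by 4!·3! = 144 for the repeated letters gives 2520.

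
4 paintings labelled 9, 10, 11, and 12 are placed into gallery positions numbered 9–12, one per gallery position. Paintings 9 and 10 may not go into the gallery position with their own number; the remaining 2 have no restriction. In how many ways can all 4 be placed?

Let Aᵢ (for i ∈ {9, 10}) be the placements that put painting i in its forbidden gallery position. Any j of these fix j positions, leaving (4−j)! ways to fill the rest, and there are C(2,j) ways to pick which j.
By inclusion–exclusion, the number of valid placements is Σ_{j=0}^{2} (−1)^j C(2,j)·(4−j)!.
Computing: 24 − 12 + 2 = 14.

14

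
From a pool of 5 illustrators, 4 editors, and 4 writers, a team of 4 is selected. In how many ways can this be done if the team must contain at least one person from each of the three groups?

With no constraint there are C(13,4) = 715 possible selections.
Selections missing a whole group: no illustrators → C(8,4) = 70; no editors → C(9,4) = 126; no writers → C(9,4) = 126.
Add back selections omitting two groups (i.e. drawn from a single group): C(5,4) + C(4,4) + C(4,4) = 7.
By inclusion–exclusion: 715 − 322 + 7 = 400.

400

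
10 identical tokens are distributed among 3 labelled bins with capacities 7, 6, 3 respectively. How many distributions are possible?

22

By stars and bars, unrestricted non-negative solutions to x_1+…+x_3 = 10 number C(10+2,2) = 66.
Subtract solutions that violate a single cap (substitute x_i' = x_i − (cap_i+1)): x_1 ≥ 8 gives C(4,2) = 6; x_2 ≥ 7 gives C(5,2) = 10; x_3 ≥ 4 gives C(8,2) = 28. Together 44.
No two caps can be exceeded simultaneously, so the pair terms are all 0.
By inclusion–exclusion the count is 66 − 44 + 0 = 22.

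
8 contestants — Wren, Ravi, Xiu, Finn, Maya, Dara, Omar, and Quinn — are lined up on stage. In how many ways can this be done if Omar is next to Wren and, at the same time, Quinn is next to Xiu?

Treat {Omar,Wren} as one block (2 orders) and {Quinn,Xiu} as another (2 orders).
That leaves 6 units to arrange: 2 × 2 × 6! = 4 × 720 = 2880.

2880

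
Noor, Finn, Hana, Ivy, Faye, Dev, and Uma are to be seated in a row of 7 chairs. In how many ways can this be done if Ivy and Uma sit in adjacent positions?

Glue Ivy and Uma into one block (2 internal orders), leaving 6 units to arrange in a row.
That gives 2 × 6! = 2 × 720 = 1440.

1440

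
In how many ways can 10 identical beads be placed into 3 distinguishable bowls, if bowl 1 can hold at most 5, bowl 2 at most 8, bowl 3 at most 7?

42

Without the upper bounds there are C(12,2) = 66 ways to split 10 among 3 bowls.
Subtract solutions that violate a single cap (substitute x_i' = x_i − (cap_i+1)): x_1 ≥ 6 gives C(6,2) = 15; x_2 ≥ 9 gives C(3,2) = 3; x_3 ≥ 8 gives C(4,2) = 6. Together 24.
No two caps can be exceeded simultaneously, so the pair terms are all 0.
By inclusion–exclusion the count is 66 − 24 + 0 = 42.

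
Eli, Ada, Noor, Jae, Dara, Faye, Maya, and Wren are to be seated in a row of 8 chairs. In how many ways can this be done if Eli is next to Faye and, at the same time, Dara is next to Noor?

Treat {Eli,Faye} as one block (2 orders) and {Dara,Noor} as another (2 orders).
That leaves 6 units to arrange: 2 × 2 × 6! = 4 × 720 = 2880.

2880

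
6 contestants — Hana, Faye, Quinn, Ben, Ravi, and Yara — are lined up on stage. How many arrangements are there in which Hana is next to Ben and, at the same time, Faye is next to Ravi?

Treat {Hana,Ben} as one block (2 orders) and {Faye,Ravi} as another (2 orders).
That leaves 4 units to arrange: 2 × 2 × 4! = 4 × 24 = 96.

96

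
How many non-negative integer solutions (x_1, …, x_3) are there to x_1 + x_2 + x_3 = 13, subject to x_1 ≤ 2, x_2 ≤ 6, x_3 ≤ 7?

Without the upper bounds there are C(15,2) = 105 ways to split 13 among 3 variables.
Subtract solutions that violate a single cap (substitute x_i' = x_i − (cap_i+1)): x_1 ≥ 3 gives C(12,2) = 66; x_2 ≥ 7 gives C(8,2) = 28; x_3 ≥ 8 gives C(7,2) = 21. Together 115.
Add back pairs where two caps are both exceeded: 10 + 6 + 0 = 16.
By inclusion–exclusion the count is 105 − 115 + 16 = 6.

6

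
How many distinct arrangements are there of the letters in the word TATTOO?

60

The 6 letters of TATTOO have repeats: O appearing twice and T appearing 3 times.
The number of distinct arrangements is 6!/(3!·2!) = 720/12 = 60.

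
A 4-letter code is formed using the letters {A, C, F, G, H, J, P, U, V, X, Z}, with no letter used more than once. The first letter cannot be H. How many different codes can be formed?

7200

The first letter has 11−1 = 10 choices (anything except H).
The remaining 3 letters are filled from the other 10 symbols without repetition: 10 × 9 × 8 = 720.
Total: 10 × 720 = 7200.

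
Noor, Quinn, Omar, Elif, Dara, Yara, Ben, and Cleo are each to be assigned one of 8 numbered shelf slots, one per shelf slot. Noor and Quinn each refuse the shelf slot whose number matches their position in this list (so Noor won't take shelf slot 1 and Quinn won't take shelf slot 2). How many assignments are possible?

30960

Let Aᵢ (for i ∈ {1, 2}) be the placements that put person i in their forbidden shelf slot. Any j of these fix j positions, leaving (8−j)! ways to fill the rest, and there are C(2,j) ways to pick which j.
By inclusion–exclusion, the number of valid placements is Σ_{j=0}^{2} (−1)^j C(2,j)·(8−j)!.
Computing: 40320 − 10080 + 720 = 30960.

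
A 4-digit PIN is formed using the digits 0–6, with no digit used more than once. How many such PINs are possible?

Choose and order 4 of the 7 symbols: the first digit has 7 options, the next 6, then 5, 4.
7 × 6 × 5 × 4 = 840.

840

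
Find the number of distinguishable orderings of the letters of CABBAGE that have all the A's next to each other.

360

Treat the 2 copies of A as a single block. The multiset to arrange is then {AA, B, B, C, E, G}, 6 items in all.
That gives (6)!/(2!) = 360 arrangements.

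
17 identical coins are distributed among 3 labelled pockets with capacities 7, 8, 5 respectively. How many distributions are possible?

By stars and bars, unrestricted non-negative solutions to x_1+…+x_3 = 17 number C(17+2,2) = 171.
Subtract solutions that violate a single cap (substitute x_i' = x_i − (cap_i+1)): x_1 ≥ 8 gives C(11,2) = 55; x_2 ≥ 9 gives C(10,2) = 45; x_3 ≥ 6 gives C(13,2) = 78. Together 178.
Add back pairs where two caps are both exceeded: 1 + 10 + 6 = 17.
By inclusion–exclusion the count is 171 − 178 + 17 = 10.

10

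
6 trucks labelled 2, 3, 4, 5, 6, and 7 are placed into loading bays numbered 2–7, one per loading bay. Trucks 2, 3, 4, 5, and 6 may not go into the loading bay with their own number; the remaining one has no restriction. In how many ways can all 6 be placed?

309

Let Aᵢ (for 2 ≤ i ≤ 6) be the placements that put truck i in its forbidden loading bay. Any j of these fix j positions, leaving (6−j)! ways to fill the rest, and there are C(5,j) ways to pick which j.
By inclusion–exclusion, the number of valid placements is Σ_{j=0}^{5} (−1)^j C(5,j)·(6−j)!.
Computing: 720 − 600 + 240 − 60 + 10 − 1 = 309.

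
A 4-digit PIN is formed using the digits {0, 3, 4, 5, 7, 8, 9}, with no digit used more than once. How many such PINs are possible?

840

This is a permutation of 4 out of 7: P(7,4) = 7!/3!.
That product is 7 × 6 × 5 × 4 = 840.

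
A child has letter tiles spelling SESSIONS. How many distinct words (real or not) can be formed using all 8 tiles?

SESSIONS has 8 letters with S appearing 4 times.
Dividing 8! = 40320 by 4! = 24 for the repeated letters gives 1680.

1680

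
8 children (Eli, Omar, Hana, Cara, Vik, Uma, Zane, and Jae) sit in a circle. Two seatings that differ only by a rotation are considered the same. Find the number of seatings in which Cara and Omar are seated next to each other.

Treat {Cara, Omar} as one unit (2 internal orders) and seat the resulting 7 units around the table: (6)! circular arrangements.
So 2 × (6)! = 2 × 720 = 1440.

1440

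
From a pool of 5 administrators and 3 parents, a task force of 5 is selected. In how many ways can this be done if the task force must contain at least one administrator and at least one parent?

Unrestricted: C(8,5) = 56 ways to pick any 5 of the 8.
Selections missing a whole group: no administrators → C(3,5) = 0; no parents → C(5,5) = 1.
Both groups omitted at once is impossible, so 56 − 1 = 55.

55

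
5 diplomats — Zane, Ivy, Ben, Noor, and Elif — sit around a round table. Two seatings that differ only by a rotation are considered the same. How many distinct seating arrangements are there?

Around a circle, 5 distinct people have 5!/5 = (4)! = 24 rotationally distinct seatings.

24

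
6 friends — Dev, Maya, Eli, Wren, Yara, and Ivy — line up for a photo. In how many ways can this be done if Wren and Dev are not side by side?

480

There are 6! = 720 arrangements in all. If Wren and Dev are adjacent, merging them into one block gives 2·(5)! = 240 arrangements.
So 720 − 240 = 480 arrangements keep them apart.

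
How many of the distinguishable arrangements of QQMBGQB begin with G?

60

With the first slot taken by G, it remains to arrange the other 6 letters (QQMBQB).
Those 6 letters have B appearing twice and Q appearing 3 times, giving (6)!/(3!·2!) = 60.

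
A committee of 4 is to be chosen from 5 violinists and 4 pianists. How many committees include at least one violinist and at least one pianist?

Total 4-person selections from all 9: C(9,4) = 126.
Subtract selections that omit an entire group: no violinists → C(4,4) = 1; no pianists → C(5,4) = 5.
Both groups omitted at once is impossible, so 126 − 6 = 120.

120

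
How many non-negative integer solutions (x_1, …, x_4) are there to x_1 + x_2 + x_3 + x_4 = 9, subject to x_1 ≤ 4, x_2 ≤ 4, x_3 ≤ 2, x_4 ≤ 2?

18

Ignoring the caps, the number of non-negative solutions to x_1+…+x_4 = 9 is C(12,3) = 220.
Subtract solutions that violate a single cap (substitute x_i' = x_i − (cap_i+1)): x_1 ≥ 5 gives C(7,3) = 35; x_2 ≥ 5 gives C(7,3) = 35; x_3 ≥ 3 gives C(9,3) = 84; x_4 ≥ 3 gives C(9,3) = 84. Together 238.
Add back pairs where two caps are both exceeded: 0 + 4 + 4 + 4 + 4 + 20 = 36.
By inclusion–exclusion the count is 220 − 238 + 36 = 18.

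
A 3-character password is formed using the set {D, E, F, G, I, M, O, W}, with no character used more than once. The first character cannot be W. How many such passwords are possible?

294

The first character has 8−1 = 7 choices (anything except W).
The remaining 2 characters are filled from the other 7 symbols without repetition: 7 × 6 = 42.
Total: 7 × 42 = 294.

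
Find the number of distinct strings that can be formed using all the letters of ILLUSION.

10080

Letter multiplicities in ILLUSION: I×2, L×2, N×1, O×1, S×1, U×1.
Dividing 8! = 40320 by 2!·2! = 4 for the repeated letters gives 10080.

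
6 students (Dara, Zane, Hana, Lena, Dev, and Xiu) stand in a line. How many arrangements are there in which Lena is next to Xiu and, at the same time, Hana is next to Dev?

96

Treat {Lena,Xiu} as one block (2 orders) and {Hana,Dev} as another (2 orders).
That leaves 4 units to arrange: 2 × 2 × 4! = 4 × 24 = 96.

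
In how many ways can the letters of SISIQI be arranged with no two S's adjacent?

40

There are 6!/(3!·2!) = 60 arrangements of SISIQI in total.
If the two S's are adjacent, glue them into one block, leaving 5 items to arrange: (5)!/(3!) = 20 ways.
Subtracting, 60 − 20 = 40 arrangements keep the S's apart.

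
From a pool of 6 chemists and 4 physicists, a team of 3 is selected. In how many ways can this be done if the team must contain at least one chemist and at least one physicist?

With no constraint there are C(10,3) = 120 possible selections.
Selections missing a whole group: no chemists → C(4,3) = 4; no physicists → C(6,3) = 20.
Both groups omitted at once is impossible, so 120 − 24 = 96.

96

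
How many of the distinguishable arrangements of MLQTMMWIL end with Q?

With the last slot taken by Q, it remains to arrange the other 8 letters (MLTMMWIL).
Those 8 letters have L appearing twice and M appearing 3 times, giving (8)!/(3!·2!) = 3360.

3360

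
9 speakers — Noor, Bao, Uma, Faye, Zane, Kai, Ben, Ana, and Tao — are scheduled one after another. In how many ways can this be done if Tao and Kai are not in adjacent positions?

Of the 9! = 362880 arrangements, those with Tao and Kai adjacent number 2 × 8! = 80640 (treat the pair as a block with 2 internal orders).
Complementary counting: 362880 − 80640 = 282240.

282240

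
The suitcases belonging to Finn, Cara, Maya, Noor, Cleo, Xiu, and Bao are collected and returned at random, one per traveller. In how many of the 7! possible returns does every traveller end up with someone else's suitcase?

Let Aᵢ be the assignments in which traveller i gets their own suitcase. We want the size of the complement of A₁∪…∪A_7.
By inclusion–exclusion this is Σ_{j=0}^{7} (−1)^j C(7,j)·(7−j)!.
Computing: 5040 − 5040 + 2520 − 840 + 210 − 42 + 7 − 1 = 1854.

1854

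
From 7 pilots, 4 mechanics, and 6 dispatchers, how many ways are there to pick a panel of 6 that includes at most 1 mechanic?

6864

Split by how many mechanics are chosen (0 through 1).
Sum: C(4,0)·C(13,6) + C(4,1)·C(13,5) = 1716 + 5148 = 6864.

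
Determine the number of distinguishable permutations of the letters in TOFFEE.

TOFFEE has 6 letters with E appearing twice and F appearing twice.
So there are 6! / (2!·2!) = 180 distinguishable arrangements.

180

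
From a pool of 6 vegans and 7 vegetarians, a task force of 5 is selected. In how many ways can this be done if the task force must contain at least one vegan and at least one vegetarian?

Total 5-person selections from all 13: C(13,5) = 1287.
Subtract selections that omit an entire group: no vegans → C(7,5) = 21; no vegetarians → C(6,5) = 6.
Both groups omitted at once is impossible, so 1287 − 27 = 1260.

1260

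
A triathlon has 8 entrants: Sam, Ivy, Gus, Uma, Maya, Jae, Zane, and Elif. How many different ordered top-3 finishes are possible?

336

There are 8 choices for 1st place, 7 for 2nd, and 6 for 3rd.
That gives 8 × 7 × 6 = 336.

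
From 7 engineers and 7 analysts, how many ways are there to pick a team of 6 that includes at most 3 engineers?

Split by how many engineers are chosen (0 through 3).
Sum: C(7,0)·C(7,6) + C(7,1)·C(7,5) + C(7,2)·C(7,4) + C(7,3)·C(7,3) = 7 + 147 + 735 + 1225 = 2114.

2114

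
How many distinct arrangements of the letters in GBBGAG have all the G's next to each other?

Treat the 3 copies of G as a single block. The multiset to arrange is then {GGG, A, B, B}, 4 items in all.
That gives (4)!/(2!) = 12 arrangements.

12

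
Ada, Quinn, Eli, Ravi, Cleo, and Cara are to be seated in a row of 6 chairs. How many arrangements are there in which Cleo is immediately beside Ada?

240

Glue Cleo and Ada into one block (2 internal orders), leaving 5 units to arrange in a row.
So the count is 2·(5)! = 240.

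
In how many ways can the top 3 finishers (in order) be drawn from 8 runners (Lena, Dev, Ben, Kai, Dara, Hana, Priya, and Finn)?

This is an ordered selection of 3 from 8: P(8,3).
That gives 8 × 7 × 6 = 336.

336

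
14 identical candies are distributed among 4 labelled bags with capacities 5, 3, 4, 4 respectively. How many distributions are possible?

10

Without the upper bounds there are C(17,3) = 680 ways to split 14 among 4 bags.
Subtract solutions that violate a single cap (substitute x_i' = x_i − (cap_i+1)): x_1 ≥ 6 gives C(11,3) = 165; x_2 ≥ 4 gives C(13,3) = 286; x_3 ≥ 5 gives C(12,3) = 220; x_4 ≥ 5 gives C(12,3) = 220. Together 891.
Add back pairs where two caps are both exceeded: 35 + 20 + 20 + 56 + 56 + 35 = 222.
Subtract triples: 0 + 0 + 0 + 1 = 1.
By inclusion–exclusion the count is 680 − 891 + 222 − 1 = 10.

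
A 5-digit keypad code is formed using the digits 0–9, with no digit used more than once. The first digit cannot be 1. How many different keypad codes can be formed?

27216

The first digit has 10−1 = 9 choices (anything except 1).
The remaining 4 digits are filled from the other 9 symbols without repetition: 9 × 8 × 7 × 6 = 3024.
Total: 9 × 3024 = 27216.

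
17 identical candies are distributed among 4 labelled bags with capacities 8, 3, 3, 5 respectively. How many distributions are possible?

10

Without the upper bounds there are C(20,3) = 1140 ways to split 17 among 4 bags.
Subtract solutions that violate a single cap (substitute x_i' = x_i − (cap_i+1)): x_1 ≥ 9 gives C(11,3) = 165; x_2 ≥ 4 gives C(16,3) = 560; x_3 ≥ 4 gives C(16,3) = 560; x_4 ≥ 6 gives C(14,3) = 364. Together 1649.
Add back pairs where two caps are both exceeded: 35 + 35 + 10 + 220 + 120 + 120 = 540.
Subtract triples: 1 + 0 + 0 + 20 = 21.
By inclusion–exclusion the count is 1140 − 1649 + 540 − 21 = 10.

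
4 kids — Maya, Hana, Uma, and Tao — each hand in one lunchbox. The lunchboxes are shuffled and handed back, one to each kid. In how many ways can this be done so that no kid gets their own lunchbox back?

9

Count assignments avoiding every fixed point. For any j of the 4 kids fixed to their own lunchbox, the other 4−j can be arranged in (4−j)! ways.
By inclusion–exclusion this is Σ_{j=0}^{4} (−1)^j C(4,j)·(4−j)!.
Computing: 24 − 24 + 12 − 4 + 1 = 9.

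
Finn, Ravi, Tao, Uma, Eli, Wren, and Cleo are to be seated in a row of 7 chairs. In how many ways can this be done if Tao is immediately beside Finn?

1440

Glue Tao and Finn into one block (2 internal orders), leaving 6 units to arrange in a row.
So the count is 2·(6)! = 1440.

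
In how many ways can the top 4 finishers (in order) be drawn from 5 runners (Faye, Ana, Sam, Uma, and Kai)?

There are 5 choices for 1st place, 4 for 2nd, and so on down to 2 for position 4.
That gives 5 × 4 × 3 × 2 = 120.

120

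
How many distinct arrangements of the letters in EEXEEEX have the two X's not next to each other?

Total arrangements of EEXEEEX: 7!/(5!·2!) = 21.
Arrangements with the X's together: treat XX as one letter, giving (6)!/(5!) = 6.
Subtracting, 21 − 6 = 15 arrangements keep the X's apart.

15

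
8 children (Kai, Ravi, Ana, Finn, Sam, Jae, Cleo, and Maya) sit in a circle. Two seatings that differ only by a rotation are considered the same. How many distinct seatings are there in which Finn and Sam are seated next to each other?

1440

Glue Finn and Sam into a block (2 internal orders). Seating 7 units around a circle gives (6)! arrangements.
So 2 × (6)! = 2 × 720 = 1440.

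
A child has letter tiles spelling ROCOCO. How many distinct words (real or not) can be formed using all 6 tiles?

60

ROCOCO has 6 letters with C appearing twice and O appearing 3 times.
Dividing 6! = 720 by 3!·2! = 12 for the repeated letters gives 60.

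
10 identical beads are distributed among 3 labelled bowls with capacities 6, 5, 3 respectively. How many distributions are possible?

By stars and bars, unrestricted non-negative solutions to x_1+…+x_3 = 10 number C(10+2,2) = 66.
Subtract solutions that violate a single cap (substitute x_i' = x_i − (cap_i+1)): x_1 ≥ 7 gives C(5,2) = 10; x_2 ≥ 6 gives C(6,2) = 15; x_3 ≥ 4 gives C(8,2) = 28. Together 53.
Add back pairs where two caps are both exceeded: 0 + 0 + 1 = 1.
By inclusion–exclusion the count is 66 − 53 + 1 = 14.

14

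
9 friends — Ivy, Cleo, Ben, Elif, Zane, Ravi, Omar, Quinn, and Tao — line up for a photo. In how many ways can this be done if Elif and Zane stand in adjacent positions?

Treat {Elif, Zane} as a single unit. There are 8 units to order, and the pair itself can be ordered 2 ways.
That gives 2 × 8! = 2 × 40320 = 80640.

80640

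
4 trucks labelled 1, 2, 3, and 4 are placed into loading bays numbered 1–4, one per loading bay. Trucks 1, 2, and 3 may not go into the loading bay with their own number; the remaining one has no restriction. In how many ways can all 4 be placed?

Let Aᵢ (for i ∈ {1, 2, 3}) be the placements that put truck i in its forbidden loading bay. Any j of these fix j positions, leaving (4−j)! ways to fill the rest, and there are C(3,j) ways to pick which j.
By inclusion–exclusion, the number of valid placements is Σ_{j=0}^{3} (−1)^j C(3,j)·(4−j)!.
Computing: 24 − 18 + 6 − 1 = 11.

11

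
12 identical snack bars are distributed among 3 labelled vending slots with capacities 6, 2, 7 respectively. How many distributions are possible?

9

Without the upper bounds there are C(14,2) = 91 ways to split 12 among 3 vending slots.
Subtract solutions that violate a single cap (substitute x_i' = x_i − (cap_i+1)): x_1 ≥ 7 gives C(7,2) = 21; x_2 ≥ 3 gives C(11,2) = 55; x_3 ≥ 8 gives C(6,2) = 15. Together 91.
Add back pairs where two caps are both exceeded: 6 + 0 + 3 = 9.
By inclusion–exclusion the count is 91 − 91 + 9 = 9.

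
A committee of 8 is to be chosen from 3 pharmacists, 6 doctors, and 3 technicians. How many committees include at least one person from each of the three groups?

477

With no constraint there are C(12,8) = 495 possible selections.
Selections missing a whole group: no pharmacists → C(9,8) = 9; no doctors → C(6,8) = 0; no technicians → C(9,8) = 9.
Add back selections omitting two groups (i.e. drawn from a single group): C(3,8) + C(6,8) + C(3,8) = 0.
By inclusion–exclusion: 495 − 18 + 0 = 477.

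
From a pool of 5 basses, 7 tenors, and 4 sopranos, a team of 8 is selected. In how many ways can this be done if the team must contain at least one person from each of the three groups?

Total 8-person selections from all 16: C(16,8) = 12870.
Selections missing a whole group: no basses → C(11,8) = 165; no tenors → C(9,8) = 9; no sopranos → C(12,8) = 495.
Add back selections omitting two groups (i.e. drawn from a single group): C(5,8) + C(7,8) + C(4,8) = 0.
By inclusion–exclusion: 12870 − 669 + 0 = 12201.

12201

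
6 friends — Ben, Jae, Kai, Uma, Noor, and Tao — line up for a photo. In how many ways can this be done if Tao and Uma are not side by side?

480

Of the 6! = 720 arrangements, those with Tao and Uma adjacent number 2 × 5! = 240 (treat the pair as a block with 2 internal orders).
Complementary counting: 720 − 240 = 480.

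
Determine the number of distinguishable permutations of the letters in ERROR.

Letter multiplicities in ERROR: E×1, O×1, R×3.
The number of distinct arrangements is 5!/(3!) = 120/6 = 20.

20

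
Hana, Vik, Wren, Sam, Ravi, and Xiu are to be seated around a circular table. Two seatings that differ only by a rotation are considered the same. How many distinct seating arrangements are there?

120

Fix one person's seat to break rotational symmetry; the remaining 5 people can be arranged in (5)! = 120 ways.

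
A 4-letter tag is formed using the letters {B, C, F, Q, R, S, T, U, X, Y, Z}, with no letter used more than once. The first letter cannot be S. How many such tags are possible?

The first letter has 11−1 = 10 choices (anything except S).
The remaining 3 letters are filled from the other 10 symbols without repetition: 10 × 9 × 8 = 720.
Total: 10 × 720 = 7200.

7200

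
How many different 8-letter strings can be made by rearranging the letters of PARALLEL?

Letter multiplicities in PARALLEL: A×2, E×1, L×3, P×1, R×1.
So there are 8! / (3!·2!) = 3360 distinguishable arrangements.

3360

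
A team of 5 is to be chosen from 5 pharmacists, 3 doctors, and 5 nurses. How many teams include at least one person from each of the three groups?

925

With no constraint there are C(13,5) = 1287 possible selections.
Subtract selections that omit an entire group: no pharmacists → C(8,5) = 56; no doctors → C(10,5) = 252; no nurses → C(8,5) = 56.
Add back selections omitting two groups (i.e. drawn from a single group): C(5,5) + C(3,5) + C(5,5) = 2.
By inclusion–exclusion: 1287 − 364 + 2 = 925.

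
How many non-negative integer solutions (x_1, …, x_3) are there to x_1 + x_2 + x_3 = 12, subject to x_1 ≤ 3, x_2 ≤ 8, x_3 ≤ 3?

6

By stars and bars, unrestricted non-negative solutions to x_1+…+x_3 = 12 number C(12+2,2) = 91.
Subtract solutions that violate a single cap (substitute x_i' = x_i − (cap_i+1)): x_1 ≥ 4 gives C(10,2) = 45; x_2 ≥ 9 gives C(5,2) = 10; x_3 ≥ 4 gives C(10,2) = 45. Together 100.
Add back pairs where two caps are both exceeded: 0 + 15 + 0 = 15.
By inclusion–exclusion the count is 91 − 100 + 15 = 6.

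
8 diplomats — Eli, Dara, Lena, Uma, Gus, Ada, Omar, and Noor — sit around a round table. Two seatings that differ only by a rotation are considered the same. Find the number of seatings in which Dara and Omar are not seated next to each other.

All circular seatings of 8 people number (7)! = 5040.
Seatings with Dara beside Omar: treat them as a block with 2 internal orders, giving 2 × (6)! = 1440.
Subtracting, 5040 − 1440 = 3600.

3600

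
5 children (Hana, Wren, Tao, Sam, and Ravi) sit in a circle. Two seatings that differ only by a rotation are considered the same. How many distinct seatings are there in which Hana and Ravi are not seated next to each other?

All circular seatings of 5 people number (4)! = 24.
Seatings with Hana beside Ravi: treat them as a block with 2 internal orders, giving 2 × (3)! = 12.
Subtracting, 24 − 12 = 12.

12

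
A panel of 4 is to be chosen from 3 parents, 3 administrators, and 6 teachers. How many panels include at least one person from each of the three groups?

243

Unrestricted: C(12,4) = 495 ways to pick any 4 of the 12.
Selections missing a whole group: no parents → C(9,4) = 126; no administrators → C(9,4) = 126; no teachers → C(6,4) = 15.
Add back selections omitting two groups (i.e. drawn from a single group): C(3,4) + C(3,4) + C(6,4) = 15.
By inclusion–exclusion: 495 − 267 + 15 = 243.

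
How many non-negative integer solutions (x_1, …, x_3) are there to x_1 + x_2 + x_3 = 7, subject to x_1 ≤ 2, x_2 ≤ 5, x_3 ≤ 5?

15

Ignoring the caps, the number of non-negative solutions to x_1+…+x_3 = 7 is C(9,2) = 36.
Subtract solutions that violate a single cap (substitute x_i' = x_i − (cap_i+1)): x_1 ≥ 3 gives C(6,2) = 15; x_2 ≥ 6 gives C(3,2) = 3; x_3 ≥ 6 gives C(3,2) = 3. Together 21.
No two caps can be exceeded simultaneously, so the pair terms are all 0.
By inclusion–exclusion the count is 36 − 21 + 0 = 15.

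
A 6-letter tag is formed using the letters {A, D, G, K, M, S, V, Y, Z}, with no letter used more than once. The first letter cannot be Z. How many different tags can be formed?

53760

The first letter has 9−1 = 8 choices (anything except Z).
The remaining 5 letters are filled from the other 8 symbols without repetition: 8 × 7 × 6 × 5 × 4 = 6720.
Total: 8 × 6720 = 53760.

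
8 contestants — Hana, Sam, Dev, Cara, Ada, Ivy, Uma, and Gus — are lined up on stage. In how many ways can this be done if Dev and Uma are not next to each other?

Of the 8! = 40320 arrangements, those with Dev and Uma adjacent number 2 × 7! = 10080 (treat the pair as a block with 2 internal orders).
So 40320 − 10080 = 30240 arrangements keep them apart.

30240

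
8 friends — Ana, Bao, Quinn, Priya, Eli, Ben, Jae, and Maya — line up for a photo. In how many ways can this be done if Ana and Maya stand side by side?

10080

Treat {Ana, Maya} as a single unit. There are 7 units to order, and the pair itself can be ordered 2 ways.
So the count is 2·(7)! = 10080.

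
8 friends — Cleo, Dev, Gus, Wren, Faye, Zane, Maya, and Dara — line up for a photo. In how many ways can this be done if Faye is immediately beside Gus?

Treat {Faye, Gus} as a single unit. There are 7 units to order, and the pair itself can be ordered 2 ways.
That gives 2 × 7! = 2 × 5040 = 10080.

10080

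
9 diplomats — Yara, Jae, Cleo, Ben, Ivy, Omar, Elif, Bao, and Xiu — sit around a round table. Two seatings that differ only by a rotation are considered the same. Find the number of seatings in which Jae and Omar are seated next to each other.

10080

Glue Jae and Omar into a block (2 internal orders). Seating 8 units around a circle gives (7)! arrangements.
So 2 × (7)! = 2 × 5040 = 10080.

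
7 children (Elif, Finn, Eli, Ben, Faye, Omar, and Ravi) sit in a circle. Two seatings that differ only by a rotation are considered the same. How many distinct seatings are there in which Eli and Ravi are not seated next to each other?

All circular seatings of 7 people number (6)! = 720.
Seatings with Eli beside Ravi: treat them as a block with 2 internal orders, giving 2 × (5)! = 240.
Subtracting, 720 − 240 = 480.

480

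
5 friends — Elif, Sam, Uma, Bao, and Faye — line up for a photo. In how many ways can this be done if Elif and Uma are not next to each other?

72

Of the 5! = 120 arrangements, those with Elif and Uma adjacent number 2 × 4! = 48 (treat the pair as a block with 2 internal orders).
So 120 − 48 = 72 arrangements keep them apart.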